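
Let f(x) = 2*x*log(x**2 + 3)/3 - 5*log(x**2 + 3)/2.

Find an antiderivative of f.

Integrate term by term and add the pieces.
Check: d/dx[-x**2/3 + 5*x + (x**2/3 - 5*x/2)*log(x**2 + 3) + log(x**2 + 3) - 5*sqrt(3)*atan(sqrt(3)*x/3)] = 2*x*log(x**2 + 3)/3 - 5*log(x**2 + 3)/2 = f(x).

An antiderivative is F(x) = -x**2/3 + 5*x + (x**2/3 - 5*x/2)*log(x**2 + 3) + log(x**2 + 3) - 5*sqrt(3)*atan(sqrt(3)*x/3).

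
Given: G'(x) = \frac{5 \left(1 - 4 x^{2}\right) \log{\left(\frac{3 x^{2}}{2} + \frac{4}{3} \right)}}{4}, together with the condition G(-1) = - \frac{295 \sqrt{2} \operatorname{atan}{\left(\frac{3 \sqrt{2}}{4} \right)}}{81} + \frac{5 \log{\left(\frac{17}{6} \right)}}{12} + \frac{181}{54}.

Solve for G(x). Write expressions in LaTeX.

The proposed G(x) is checked by its d/dx: the result must match the given G'(x).
A general antiderivative is \frac{10 x^{3}}{9} - \frac{295 x}{54} + \left(- \frac{5 x^{3}}{3} + \frac{5 x}{4}\right) \log{\left(\frac{3 x^{2}}{2} + \frac{4}{3} \right)} + \frac{295 \sqrt{2} \operatorname{atan}{\left(\frac{3 \sqrt{2} x}{4} \right)}}{81} + C.
The condition gives C = - \frac{295 \sqrt{2} \operatorname{atan}{\left(\frac{3 \sqrt{2}}{4} \right)}}{81} + \frac{5 \log{\left(\frac{17}{6} \right)}}{12} + \frac{181}{54} - (- \frac{295 \sqrt{2} \operatorname{atan}{\left(\frac{3 \sqrt{2}}{4} \right)}}{81} + \frac{5 \log{\left(\frac{17}{6} \right)}}{12} + \frac{235}{54}) = -1.
So G(x) = \frac{10 x^{3}}{9} - \frac{295 x}{54} + \left(- \frac{5 x^{3}}{3} + \frac{5 x}{4}\right) \log{\left(\frac{3 x^{2}}{2} + \frac{4}{3} \right)} + \frac{295 \sqrt{2} \operatorname{atan}{\left(\frac{3 \sqrt{2} x}{4} \right)}}{81} - 1.
Check: d/dx[\frac{10 x^{3}}{9} - \frac{295 x}{54} + \left(- \frac{5 x^{3}}{3} + \frac{5 x}{4}\right) \log{\left(\frac{3 x^{2}}{2} + \frac{4}{3} \right)} + \frac{295 \sqrt{2} \operatorname{atan}{\left(\frac{3 \sqrt{2} x}{4} \right)}}{81} - 1] = - 5 x^{2} \log{\left(9 x^{2} + 8 \right)} + 5 x^{2} \log{\left(6 \right)} + \frac{5 \log{\left(9 x^{2} + 8 \right)}}{4} - \frac{5 \log{\left(6 \right)}}{4}, which equals G'(x).

G(x) = \frac{10 x^{3}}{9} - \frac{295 x}{54} + \left(- \frac{5 x^{3}}{3} + \frac{5 x}{4}\right) \log{\left(\frac{3 x^{2}}{2} + \frac{4}{3} \right)} + \frac{295 \sqrt{2} \operatorname{atan}{\left(\frac{3 \sqrt{2} x}{4} \right)}}{81} - 1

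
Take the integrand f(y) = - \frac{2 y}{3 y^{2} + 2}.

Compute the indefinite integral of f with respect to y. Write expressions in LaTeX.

f matches the chain-rule pattern g'(h)*h' with inner function h(y) = 3 y^{2} + 2; substituting u = h(y) collapses the integral.
Check: d/dy[- \frac{\log{\left(3 y^{2} + 2 \right)}}{3}] = - \frac{2 y}{3 y^{2} + 2} = f(y).

F(y) = - \frac{\log{\left(3 y^{2} + 2 \right)}}{3} + C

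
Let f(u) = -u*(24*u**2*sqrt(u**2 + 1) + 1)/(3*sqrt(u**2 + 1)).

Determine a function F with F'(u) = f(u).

For F(u) to be correct the identity F'(u) - f(u) = 0 must hold.
Check: d/du[-2*u**4 - sqrt(u**2 + 1)/3] = (-24*u**3*sqrt(u**2 + 1) - u)/(3*sqrt(u**2 + 1)), which equals f(u).

An antiderivative is F(u) = -2*u**4 - sqrt(u**2 + 1)/3.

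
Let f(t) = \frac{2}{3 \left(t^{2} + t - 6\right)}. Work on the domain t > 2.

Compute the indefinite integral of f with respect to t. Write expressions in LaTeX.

F(t) = - \frac{2 \left(- \log{\left(t - 2 \right)} + \log{\left(t + 3 \right)}\right)}{15} + C

The denominator factors as 3 \left(t - 2\right) \left(t + 3\right); partial fractions split f into directly integrable pieces: - \frac{2}{15 \left(t + 3\right)} + \frac{2}{15 \left(t - 2\right)}.
Check: d/dt[- \frac{2 \left(- \log{\left(t - 2 \right)} + \log{\left(t + 3 \right)}\right)}{15}] = \frac{2}{3 t^{2} + 3 t - 18}, which equals f(t).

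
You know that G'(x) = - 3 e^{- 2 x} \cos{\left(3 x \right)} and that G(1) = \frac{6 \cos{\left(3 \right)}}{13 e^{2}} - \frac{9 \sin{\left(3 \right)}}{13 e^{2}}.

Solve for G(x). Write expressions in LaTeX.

G(x) = - \frac{9 e^{- 2 x} \sin{\left(3 x \right)}}{13} + \frac{6 e^{- 2 x} \cos{\left(3 x \right)}}{13}

Since d/dx undoes antidifferentiation here, G(x) must give back the stated G'(x).
A general antiderivative is - \frac{9 e^{- 2 x} \sin{\left(3 x \right)}}{13} + \frac{6 e^{- 2 x} \cos{\left(3 x \right)}}{13} + C.
The condition gives C = \frac{6 \cos{\left(3 \right)}}{13 e^{2}} - \frac{9 \sin{\left(3 \right)}}{13 e^{2}} - (\frac{6 \cos{\left(3 \right)}}{13 e^{2}} - \frac{9 \sin{\left(3 \right)}}{13 e^{2}}) = 0.
So G(x) = - \frac{9 e^{- 2 x} \sin{\left(3 x \right)}}{13} + \frac{6 e^{- 2 x} \cos{\left(3 x \right)}}{13}.
Check: d/dx[- \frac{9 e^{- 2 x} \sin{\left(3 x \right)}}{13} + \frac{6 e^{- 2 x} \cos{\left(3 x \right)}}{13}] = - 3 e^{- 2 x} \cos{\left(3 x \right)} = G'(x).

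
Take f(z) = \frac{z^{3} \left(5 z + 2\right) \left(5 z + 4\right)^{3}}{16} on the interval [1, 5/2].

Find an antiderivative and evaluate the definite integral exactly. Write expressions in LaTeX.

The substitution u = \frac{5 z^{2}}{4} + z works: f is exactly (dF/du)*(du/dz) for that inner function.
F(z) = \frac{625 z^{8}}{128} + \frac{125 z^{7}}{8} + \frac{75 z^{6}}{4} + 10 z^{5} + 2 z^{4} is an antiderivative of f.
Check: d/dz[\frac{625 z^{8}}{128} + \frac{125 z^{7}}{8} + \frac{75 z^{6}}{4} + 10 z^{5} + 2 z^{4}] = \frac{625 z^{7}}{16} + \frac{875 z^{6}}{8} + \frac{225 z^{5}}{2} + 50 z^{4} + 8 z^{3}, which equals f(z).
F(5/2) = \frac{741200625}{32768}; F(1) = \frac{6561}{128}.
Integral = F(5/2) - F(1) = \frac{739521009}{32768}.

Antiderivative: F(z) = \frac{625 z^{8}}{128} + \frac{125 z^{7}}{8} + \frac{75 z^{6}}{4} + 10 z^{5} + 2 z^{4}; value = \frac{739521009}{32768}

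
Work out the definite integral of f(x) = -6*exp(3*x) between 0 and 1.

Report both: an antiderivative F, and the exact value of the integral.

For F(x) to be correct the identity F'(x) - f(x) = 0 must hold.
F(x) = -2*exp(3*x) is an antiderivative of f.
Check: d/dx[-2*exp(3*x)] = -6*exp(3*x) = f(x).
F(1) = -2*exp(3); F(0) = -2.
Integral = F(1) - F(0) = 2 - 2*exp(3).

Antiderivative: F(x) = -2*exp(3*x); value = 2 - 2*exp(3)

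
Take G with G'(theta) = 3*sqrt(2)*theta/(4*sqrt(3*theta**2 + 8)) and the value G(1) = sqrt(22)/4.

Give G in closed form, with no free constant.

G(theta) = sqrt(2)*sqrt(3*theta**2 + 8)/4

The substitution u = 3*theta**2/2 + 4 works: G'(theta) is exactly (dG/du)*(du/dtheta) for that inner function.
A general antiderivative is sqrt(3*theta**2/2 + 4)/2 + C.
The condition gives C = sqrt(22)/4 - (sqrt(22)/4) = 0.
So G(theta) = sqrt(2)*sqrt(3*theta**2 + 8)/4.
Check: d/dtheta[sqrt(2)*sqrt(3*theta**2 + 8)/4] = 3*sqrt(2)*theta/(4*sqrt(3*theta**2 + 8)) = G'(theta).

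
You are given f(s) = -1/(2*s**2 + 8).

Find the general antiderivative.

A candidate is checked by its d/ds: the result must match f(s).
Check: d/ds[-atan(s/2)/4] = -1/(2*s**2 + 8) = f(s).

F(s) = -atan(s/2)/4 + C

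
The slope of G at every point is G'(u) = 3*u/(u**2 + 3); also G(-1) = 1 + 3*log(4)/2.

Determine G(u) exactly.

G(u) = 3*log(u**2 + 3)/2 + 1

G'(u) matches the chain-rule pattern g'(h)*h' with inner function h(u) = u**2 + 3; substituting w = h(u) collapses the integral.
A general antiderivative is 3*log(u**2 + 3)/2 + C.
The condition gives C = 1 + 3*log(4)/2 - (3*log(4)/2) = 1.
So G(u) = 3*log(u**2 + 3)/2 + 1.
Check: d/du[3*log(u**2 + 3)/2 + 1] = 3*u/(u**2 + 3) = G'(u).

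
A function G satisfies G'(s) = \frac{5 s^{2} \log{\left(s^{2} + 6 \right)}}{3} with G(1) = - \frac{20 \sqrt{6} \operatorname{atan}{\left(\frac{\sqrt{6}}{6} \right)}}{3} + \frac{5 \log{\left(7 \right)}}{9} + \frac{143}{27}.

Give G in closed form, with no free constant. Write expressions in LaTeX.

G(s) = \frac{5 s^{3} \log{\left(s^{2} + 6 \right)}}{9} - \frac{10 s^{3}}{27} + \frac{20 s}{3} - \frac{20 \sqrt{6} \operatorname{atan}{\left(\frac{\sqrt{6} s}{6} \right)}}{3} - 1

Differentiate the proposed G(s) back; it has to land on the given G'(s).
A general antiderivative is \frac{5 s^{3} \log{\left(s^{2} + 6 \right)}}{9} - \frac{10 s^{3}}{27} + \frac{20 s}{3} - \frac{20 \sqrt{6} \operatorname{atan}{\left(\frac{\sqrt{6} s}{6} \right)}}{3} + C.
The condition gives C = - \frac{20 \sqrt{6} \operatorname{atan}{\left(\frac{\sqrt{6}}{6} \right)}}{3} + \frac{5 \log{\left(7 \right)}}{9} + \frac{143}{27} - (- \frac{20 \sqrt{6} \operatorname{atan}{\left(\frac{\sqrt{6}}{6} \right)}}{3} + \frac{5 \log{\left(7 \right)}}{9} + \frac{170}{27}) = -1.
So G(s) = \frac{5 s^{3} \log{\left(s^{2} + 6 \right)}}{9} - \frac{10 s^{3}}{27} + \frac{20 s}{3} - \frac{20 \sqrt{6} \operatorname{atan}{\left(\frac{\sqrt{6} s}{6} \right)}}{3} - 1.
Check: d/ds[\frac{5 s^{3} \log{\left(s^{2} + 6 \right)}}{9} - \frac{10 s^{3}}{27} + \frac{20 s}{3} - \frac{20 \sqrt{6} \operatorname{atan}{\left(\frac{\sqrt{6} s}{6} \right)}}{3} - 1] = \frac{5 s^{2} \log{\left(s^{2} + 6 \right)}}{3} = G'(s).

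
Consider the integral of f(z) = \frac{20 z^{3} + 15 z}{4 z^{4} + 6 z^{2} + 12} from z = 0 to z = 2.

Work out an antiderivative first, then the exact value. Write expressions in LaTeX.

The substitution u = \frac{2 z^{4}}{3} + z^{2} + 2 works: f is exactly (dF/du)*(du/dz) for that inner function.
F(z) = \frac{5 \log{\left(\frac{2 z^{4}}{3} + z^{2} + 2 \right)}}{4} is an antiderivative of f.
Check: d/dz[\frac{5 \log{\left(\frac{2 z^{4}}{3} + z^{2} + 2 \right)}}{4}] = \frac{20 z^{3} + 15 z}{4 z^{4} + 6 z^{2} + 12} = f(z).
F(2) = \frac{5 \log{\left(\frac{50}{3} \right)}}{4}; F(0) = \frac{5 \log{\left(2 \right)}}{4}.
Integral = F(2) - F(0) = - \frac{5 \log{\left(2 \right)}}{4} + \frac{5 \log{\left(\frac{50}{3} \right)}}{4}.

Antiderivative: F(z) = \frac{5 \log{\left(\frac{2 z^{4}}{3} + z^{2} + 2 \right)}}{4}; value = - \frac{5 \log{\left(2 \right)}}{4} + \frac{5 \log{\left(\frac{50}{3} \right)}}{4}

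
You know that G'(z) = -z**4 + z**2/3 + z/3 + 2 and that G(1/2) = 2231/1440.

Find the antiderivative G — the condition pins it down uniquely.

The integrand splits into summands that can be handled one at a time.
A general antiderivative is -z**5/5 + z**3/9 + z**2/6 + 2*z + C.
The condition gives C = 2231/1440 - (1511/1440) = 1/2.
So G(z) = (-18*z**5 + 10*z**3 + 15*z**2 + 180*z + 45)/90.
Check: d/dz[(-18*z**5 + 10*z**3 + 15*z**2 + 180*z + 45)/90] = -z**4 + z**2/3 + z/3 + 2 = G'(z).

G(z) = (-18*z**5 + 10*z**3 + 15*z**2 + 180*z + 45)/90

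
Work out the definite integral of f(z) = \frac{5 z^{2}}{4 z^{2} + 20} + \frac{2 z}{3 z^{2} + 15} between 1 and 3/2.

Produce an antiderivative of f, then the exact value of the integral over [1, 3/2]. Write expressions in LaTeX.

Antiderivative: F(z) = \frac{15 z + 4 \log{\left(z^{2} + 5 \right)} - 15 \sqrt{5} \operatorname{atan}{\left(\frac{\sqrt{5} z}{5} \right)}}{12}; value = - \frac{5 \sqrt{5} \operatorname{atan}{\left(\frac{3 \sqrt{5}}{10} \right)}}{4} - \frac{\log{\left(6 \right)}}{3} + \frac{5}{8} + \frac{\log{\left(\frac{29}{4} \right)}}{3} + \frac{5 \sqrt{5} \operatorname{atan}{\left(\frac{\sqrt{5}}{5} \right)}}{4}

Integrate term by term and add the pieces.
F(z) = \frac{15 z + 4 \log{\left(z^{2} + 5 \right)} - 15 \sqrt{5} \operatorname{atan}{\left(\frac{\sqrt{5} z}{5} \right)}}{12} is an antiderivative of f.
Check: d/dz[\frac{15 z + 4 \log{\left(z^{2} + 5 \right)} - 15 \sqrt{5} \operatorname{atan}{\left(\frac{\sqrt{5} z}{5} \right)}}{12}] = \frac{15 z^{2} + 8 z}{12 z^{2} + 60}, which equals f(z).
F(3/2) = - \frac{5 \sqrt{5} \operatorname{atan}{\left(\frac{3 \sqrt{5}}{10} \right)}}{4} + \frac{\log{\left(\frac{29}{4} \right)}}{3} + \frac{15}{8}; F(1) = - \frac{5 \sqrt{5} \operatorname{atan}{\left(\frac{\sqrt{5}}{5} \right)}}{4} + \frac{\log{\left(6 \right)}}{3} + \frac{5}{4}.
Integral = F(3/2) - F(1) = - \frac{5 \sqrt{5} \operatorname{atan}{\left(\frac{3 \sqrt{5}}{10} \right)}}{4} - \frac{\log{\left(6 \right)}}{3} + \frac{5}{8} + \frac{\log{\left(\frac{29}{4} \right)}}{3} + \frac{5 \sqrt{5} \operatorname{atan}{\left(\frac{\sqrt{5}}{5} \right)}}{4}.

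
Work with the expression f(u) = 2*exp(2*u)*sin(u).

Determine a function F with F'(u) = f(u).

An antiderivative is F(u) = 2*(2*sin(u) - cos(u))*exp(2*u)/5.

Whatever form F(u) takes, F'(u) = f(u) is non-negotiable.
Check: d/du[2*(2*sin(u) - cos(u))*exp(2*u)/5] = 2*exp(2*u)*sin(u) = f(u).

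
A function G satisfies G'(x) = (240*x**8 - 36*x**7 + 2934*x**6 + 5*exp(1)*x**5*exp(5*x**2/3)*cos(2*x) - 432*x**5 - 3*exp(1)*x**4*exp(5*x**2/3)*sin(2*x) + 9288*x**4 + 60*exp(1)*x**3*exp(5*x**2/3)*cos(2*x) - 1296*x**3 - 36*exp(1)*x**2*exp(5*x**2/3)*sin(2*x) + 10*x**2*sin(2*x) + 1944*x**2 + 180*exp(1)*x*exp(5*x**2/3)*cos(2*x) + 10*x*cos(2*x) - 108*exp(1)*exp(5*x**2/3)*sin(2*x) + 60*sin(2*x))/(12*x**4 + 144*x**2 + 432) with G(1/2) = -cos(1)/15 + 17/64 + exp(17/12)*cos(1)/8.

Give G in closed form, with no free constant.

A first test for any G(x): its x-derivative must equal the given G'(x).
A general antiderivative is 4*x**5 - 3*x**4/4 + 3*x**3/2 - (-exp(5*x**2/3 + 1)/2 + 5/(3*(x**2 + 6)))*cos(2*x)/4 - 1 + C.
The condition gives C = -cos(1)/15 + 17/64 + exp(17/12)*cos(1)/8 - (-47/64 - cos(1)/15 + exp(17/12)*cos(1)/8) = 1.
So G(x) = (96*x**5*(x**2 + 6) - 18*x**4*(x**2 + 6) + 36*x**3*(x**2 + 6) - (-3*(x**2 + 6)*exp(5*x**2/3 + 1) + 10)*cos(2*x))/(24*(x**2 + 6)).
Check: d/dx[(96*x**5*(x**2 + 6) - 18*x**4*(x**2 + 6) + 36*x**3*(x**2 + 6) - (-3*(x**2 + 6)*exp(5*x**2/3 + 1) + 10)*cos(2*x))/(24*(x**2 + 6))] = (240*x**8 - 36*x**7 + 2934*x**6 + 5*exp(1)*x**5*exp(5*x**2/3)*cos(2*x) - 432*x**5 - 3*exp(1)*x**4*exp(5*x**2/3)*sin(2*x) + 9288*x**4 + 60*exp(1)*x**3*exp(5*x**2/3)*cos(2*x) - 1296*x**3 - 36*exp(1)*x**2*exp(5*x**2/3)*sin(2*x) + 10*x**2*sin(2*x) + 1944*x**2 + 180*exp(1)*x*exp(5*x**2/3)*cos(2*x) + 10*x*cos(2*x) - 108*exp(1)*exp(5*x**2/3)*sin(2*x) + 60*sin(2*x))/(12*x**4 + 144*x**2 + 432) = G'(x).

G(x) = (96*x**5*(x**2 + 6) - 18*x**4*(x**2 + 6) + 36*x**3*(x**2 + 6) - (-3*(x**2 + 6)*exp(5*x**2/3 + 1) + 10)*cos(2*x))/(24*(x**2 + 6))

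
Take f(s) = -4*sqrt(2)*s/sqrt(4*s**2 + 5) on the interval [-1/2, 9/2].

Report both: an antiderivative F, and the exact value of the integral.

The substitution u = 2*s**2 + 5/2 works: f is exactly (dF/du)*(du/ds) for that inner function.
F(s) = -sqrt(2)*sqrt(4*s**2 + 5) is an antiderivative of f.
Check: d/ds[-sqrt(2)*sqrt(4*s**2 + 5)] = -4*sqrt(2)*s/sqrt(4*s**2 + 5) = f(s).
F(9/2) = -2*sqrt(43); F(-1/2) = -2*sqrt(3).
Integral = F(9/2) - F(-1/2) = -2*sqrt(43) + 2*sqrt(3).

Antiderivative: F(s) = -sqrt(2)*sqrt(4*s**2 + 5); value = -2*sqrt(43) + 2*sqrt(3)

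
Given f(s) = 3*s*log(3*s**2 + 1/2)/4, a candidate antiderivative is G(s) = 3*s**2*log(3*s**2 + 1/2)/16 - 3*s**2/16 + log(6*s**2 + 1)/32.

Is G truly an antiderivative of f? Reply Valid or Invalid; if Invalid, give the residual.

d/ds[G] = 3*s*log(3*s**2 + 1/2)/8
d/ds[G] - f(s) = -3*s*log(3*s**2 + 1/2)/8 != 0.

Invalid: d/ds[G] - f = -3*s*log(3*s**2 + 1/2)/8, which is not 0.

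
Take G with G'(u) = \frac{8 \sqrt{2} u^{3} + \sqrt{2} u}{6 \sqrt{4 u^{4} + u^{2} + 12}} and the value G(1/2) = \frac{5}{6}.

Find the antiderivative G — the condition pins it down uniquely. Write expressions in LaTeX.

G(u) = \frac{\sqrt{2 u^{4} + \frac{u^{2}}{2} + 6}}{3}

The substitution w = 2 u^{4} + \frac{u^{2}}{2} + 6 works: G'(u) is exactly (dG/dw)*(dw/du) for that inner function.
A general antiderivative is \frac{\sqrt{2 u^{4} + \frac{u^{2}}{2} + 6}}{3} + C.
The condition gives C = \frac{5}{6} - (\frac{5}{6}) = 0.
So G(u) = \frac{\sqrt{2 u^{4} + \frac{u^{2}}{2} + 6}}{3}.
Check: d/du[\frac{\sqrt{2 u^{4} + \frac{u^{2}}{2} + 6}}{3}] = \frac{8 \sqrt{2} u^{3} + \sqrt{2} u}{6 \sqrt{4 u^{4} + u^{2} + 12}} = G'(u).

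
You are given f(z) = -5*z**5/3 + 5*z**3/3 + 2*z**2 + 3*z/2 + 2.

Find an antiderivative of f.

The integrand splits into summands that can be handled one at a time.
Check: d/dz[-5*z**6/18 + 5*z**4/12 + 2*z**3/3 + 3*z**2/4 + 2*z] = -5*z**5/3 + 5*z**3/3 + 2*z**2 + 3*z/2 + 2 = f(z).

An antiderivative is F(z) = -5*z**6/18 + 5*z**4/12 + 2*z**3/3 + 3*z**2/4 + 2*z.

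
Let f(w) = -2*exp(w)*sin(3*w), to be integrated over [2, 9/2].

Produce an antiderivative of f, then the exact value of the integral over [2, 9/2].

Antiderivative: F(w) = (-sin(3*w) + 3*cos(3*w))*exp(w)/5; value = -exp(9/2)*sin(27/2)/5 - 3*exp(2)*cos(6)/5 + exp(2)*sin(6)/5 + 3*exp(9/2)*cos(27/2)/5

A first test for any F(w): its w-derivative must equal f(w) identically.
F(w) = (-sin(3*w) + 3*cos(3*w))*exp(w)/5 is an antiderivative of f.
Check: d/dw[(-sin(3*w) + 3*cos(3*w))*exp(w)/5] = -2*exp(w)*sin(3*w) = f(w).
F(9/2) = -exp(9/2)*sin(27/2)/5 + 3*exp(9/2)*cos(27/2)/5; F(2) = -exp(2)*sin(6)/5 + 3*exp(2)*cos(6)/5.
Integral = F(9/2) - F(2) = -exp(9/2)*sin(27/2)/5 - 3*exp(2)*cos(6)/5 + exp(2)*sin(6)/5 + 3*exp(9/2)*cos(27/2)/5.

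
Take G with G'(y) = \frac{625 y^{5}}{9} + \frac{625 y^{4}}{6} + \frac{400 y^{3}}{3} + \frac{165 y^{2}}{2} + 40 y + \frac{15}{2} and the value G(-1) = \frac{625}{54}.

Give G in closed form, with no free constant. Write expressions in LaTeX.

G'(y) matches the chain-rule pattern g'(h)*h' with inner function h(y) = \frac{5 y^{2}}{3} + y + 1; substituting u = h(y) collapses the integral.
A general antiderivative is \frac{5 \left(\frac{5 y^{2}}{3} + y + 1\right)^{3}}{2} + C.
The condition gives C = \frac{625}{54} - (\frac{625}{54}) = 0.
So G(y) = \frac{5 \left(5 y^{2} + 3 y + 3\right)^{3}}{54}.
Check: d/dy[\frac{5 \left(5 y^{2} + 3 y + 3\right)^{3}}{54}] = \frac{625 y^{5}}{9} + \frac{625 y^{4}}{6} + \frac{400 y^{3}}{3} + \frac{165 y^{2}}{2} + 40 y + \frac{15}{2} = G'(y).

G(y) = \frac{5 \left(5 y^{2} + 3 y + 3\right)^{3}}{54}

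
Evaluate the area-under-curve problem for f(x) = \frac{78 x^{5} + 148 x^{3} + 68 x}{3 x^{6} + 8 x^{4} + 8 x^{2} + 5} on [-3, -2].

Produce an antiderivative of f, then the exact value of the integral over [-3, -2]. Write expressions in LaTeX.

Antiderivative: F(x) = 3 \log{\left(\frac{3 x^{2}}{2} + \frac{5}{2} \right)} + 5 \log{\left(2 x^{4} + 2 x^{2} + 2 \right)}; value = - 5 \log{\left(182 \right)} - 3 \log{\left(16 \right)} + 3 \log{\left(\frac{17}{2} \right)} + 5 \log{\left(42 \right)}

Check any antiderivative F(x) by computing F'(x) and comparing it with f(x).
F(x) = 3 \log{\left(\frac{3 x^{2}}{2} + \frac{5}{2} \right)} + 5 \log{\left(2 x^{4} + 2 x^{2} + 2 \right)} is an antiderivative of f.
Check: d/dx[3 \log{\left(\frac{3 x^{2}}{2} + \frac{5}{2} \right)} + 5 \log{\left(2 x^{4} + 2 x^{2} + 2 \right)}] = \frac{78 x^{5} + 148 x^{3} + 68 x}{3 x^{6} + 8 x^{4} + 8 x^{2} + 5} = f(x).
F(-2) = 3 \log{\left(\frac{17}{2} \right)} + 5 \log{\left(42 \right)}; F(-3) = 3 \log{\left(16 \right)} + 5 \log{\left(182 \right)}.
Integral = F(-2) - F(-3) = - 5 \log{\left(182 \right)} - 3 \log{\left(16 \right)} + 3 \log{\left(\frac{17}{2} \right)} + 5 \log{\left(42 \right)}.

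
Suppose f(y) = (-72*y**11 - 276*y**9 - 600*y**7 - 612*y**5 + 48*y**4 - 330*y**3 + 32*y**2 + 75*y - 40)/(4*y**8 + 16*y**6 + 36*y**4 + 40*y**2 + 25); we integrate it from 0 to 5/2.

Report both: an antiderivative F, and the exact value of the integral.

Antiderivative: F(y) = -9*y**4/2 + 3*y**2/2 - 4*y/(y**4 + 2*y**2 + 5/2); value = -922249/5536

For F(y) to be correct the identity F'(y) - f(y) = 0 must hold.
F(y) = -9*y**4/2 + 3*y**2/2 - 4*y/(y**4 + 2*y**2 + 5/2) is an antiderivative of f.
Check: d/dy[-9*y**4/2 + 3*y**2/2 - 4*y/(y**4 + 2*y**2 + 5/2)] = (-72*y**11 - 276*y**9 - 600*y**7 - 612*y**5 + 48*y**4 - 330*y**3 + 32*y**2 + 75*y - 40)/(4*y**8 + 16*y**6 + 36*y**4 + 40*y**2 + 25) = f(y).
F(5/2) = -922249/5536; F(0) = 0.
Integral = F(5/2) - F(0) = -922249/5536.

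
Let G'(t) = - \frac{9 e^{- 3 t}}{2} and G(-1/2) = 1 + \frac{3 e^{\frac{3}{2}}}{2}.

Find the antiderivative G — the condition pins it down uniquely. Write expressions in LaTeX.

Whatever form G(t) takes, its d/dt must return the stated G'(t).
A general antiderivative is \frac{3 e^{- 3 t}}{2} + C.
The condition gives C = 1 + \frac{3 e^{\frac{3}{2}}}{2} - (\frac{3 e^{\frac{3}{2}}}{2}) = 1.
So G(t) = 1 + \frac{3 e^{- 3 t}}{2}.
Check: d/dt[1 + \frac{3 e^{- 3 t}}{2}] = - \frac{9 e^{- 3 t}}{2} = G'(t).

G(t) = 1 + \frac{3 e^{- 3 t}}{2}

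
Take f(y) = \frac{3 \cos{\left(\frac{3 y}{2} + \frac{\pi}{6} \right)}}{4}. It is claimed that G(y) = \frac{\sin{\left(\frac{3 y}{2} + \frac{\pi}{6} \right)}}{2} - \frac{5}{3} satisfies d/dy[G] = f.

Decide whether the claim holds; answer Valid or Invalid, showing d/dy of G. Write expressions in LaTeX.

d/dy[G] = \frac{3 \cos{\left(\frac{3 y}{2} + \frac{\pi}{6} \right)}}{4}
This equals f(y) exactly, so the claim holds.

Valid. The derivative of G reproduces f.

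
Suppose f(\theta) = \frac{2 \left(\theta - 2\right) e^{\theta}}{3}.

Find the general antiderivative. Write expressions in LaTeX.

Recognize the product-rule pattern: f = u'v + uv' with u = \frac{2 \theta}{3} - 2, v = e^{\theta}, so integration by parts undoes it.
Check: d/d\theta[\frac{2 \theta e^{\theta}}{3} - 2 e^{\theta}] = \frac{2 \theta e^{\theta}}{3} - \frac{4 e^{\theta}}{3}, which equals f(\theta).

F(\theta) = \frac{2 \theta e^{\theta}}{3} - 2 e^{\theta} + C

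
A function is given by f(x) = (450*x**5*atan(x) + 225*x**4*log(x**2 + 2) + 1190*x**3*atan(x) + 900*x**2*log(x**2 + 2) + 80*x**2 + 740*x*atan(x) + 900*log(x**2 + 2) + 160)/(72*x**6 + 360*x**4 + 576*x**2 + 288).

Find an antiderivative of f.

An antiderivative is F(x) = -5*(-45*(x**2 + 2)*log(x**2 + 2) - 16)*atan(x)/(72*(x**2 + 2)).

f has the shape u'v + uv' for u = 25*log(x**2 + 2)/8 + 5/(3*(3*x**2/2 + 3)) and v = atan(x) — it is the derivative of the product u*v.
Check: d/dx[-5*(-45*(x**2 + 2)*log(x**2 + 2) - 16)*atan(x)/(72*(x**2 + 2))] = (450*x**5*atan(x) + 225*x**4*log(x**2 + 2) + 1190*x**3*atan(x) + 900*x**2*log(x**2 + 2) + 80*x**2 + 740*x*atan(x) + 900*log(x**2 + 2) + 160)/(72*x**6 + 360*x**4 + 576*x**2 + 288) = f(x).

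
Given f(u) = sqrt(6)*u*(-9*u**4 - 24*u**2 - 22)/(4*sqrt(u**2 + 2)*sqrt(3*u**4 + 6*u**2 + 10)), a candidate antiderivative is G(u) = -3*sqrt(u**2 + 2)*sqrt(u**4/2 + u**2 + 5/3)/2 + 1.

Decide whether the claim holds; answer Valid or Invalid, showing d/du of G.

Valid - the claim checks out under differentiation.

d/du[G] = sqrt(6)*(-27*u**5 - 72*u**3 - 66*u)/(12*sqrt(u**2 + 2)*sqrt(3*u**4 + 6*u**2 + 10))
This equals f(u) exactly, so the claim holds.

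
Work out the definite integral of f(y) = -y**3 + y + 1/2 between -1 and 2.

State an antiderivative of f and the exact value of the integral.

Antiderivative: F(y) = -y*(y**3 - 2*y - 2)/4; value = -3/4

The integrand splits into summands that can be handled one at a time.
F(y) = -y*(y**3 - 2*y - 2)/4 is an antiderivative of f.
Check: d/dy[-y*(y**3 - 2*y - 2)/4] = -y**3 + y + 1/2 = f(y).
F(2) = -1; F(-1) = -1/4.
Integral = F(2) - F(-1) = -3/4.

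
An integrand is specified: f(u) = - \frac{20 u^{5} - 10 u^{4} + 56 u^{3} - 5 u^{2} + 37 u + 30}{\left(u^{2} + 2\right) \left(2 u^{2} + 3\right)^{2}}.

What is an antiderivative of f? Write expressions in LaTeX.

A candidate is checked by its d/du: the result must match f(u).
Check: d/du[- \frac{10 u^{2} \log{\left(2 u^{2} + 4 \right)} + 10 u + 15 \log{\left(2 u^{2} + 4 \right)} + 2}{2 \left(2 u^{2} + 3\right)}] = \frac{- 20 u^{5} + 10 u^{4} - 56 u^{3} + 5 u^{2} - 37 u - 30}{4 u^{6} + 20 u^{4} + 33 u^{2} + 18}, which equals f(u).

An antiderivative is F(u) = - \frac{10 u^{2} \log{\left(2 u^{2} + 4 \right)} + 10 u + 15 \log{\left(2 u^{2} + 4 \right)} + 2}{2 \left(2 u^{2} + 3\right)}.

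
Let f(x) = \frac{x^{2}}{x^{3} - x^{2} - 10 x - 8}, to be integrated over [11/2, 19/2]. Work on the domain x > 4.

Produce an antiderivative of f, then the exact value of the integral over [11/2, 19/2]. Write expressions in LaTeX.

Antiderivative: F(x) = \frac{8 \log{\left(x - 4 \right)}}{15} - \frac{\log{\left(x + 1 \right)}}{5} + \frac{2 \log{\left(x + 2 \right)}}{3}; value = - \frac{2 \log{\left(\frac{15}{2} \right)}}{3} - \frac{\log{\left(\frac{21}{2} \right)}}{5} - \frac{8 \log{\left(\frac{3}{2} \right)}}{15} + \frac{\log{\left(\frac{13}{2} \right)}}{5} + \frac{8 \log{\left(\frac{11}{2} \right)}}{15} + \frac{2 \log{\left(\frac{23}{2} \right)}}{3}

Factor the denominator (\left(x - 4\right) \left(x + 1\right) \left(x + 2\right)) and decompose: f = \frac{2}{3 \left(x + 2\right)} - \frac{1}{5 \left(x + 1\right)} + \frac{8}{15 \left(x - 4\right)}; each piece integrates to a log, atan, or power term.
F(x) = \frac{8 \log{\left(x - 4 \right)}}{15} - \frac{\log{\left(x + 1 \right)}}{5} + \frac{2 \log{\left(x + 2 \right)}}{3} is an antiderivative of f.
Check: d/dx[\frac{8 \log{\left(x - 4 \right)}}{15} - \frac{\log{\left(x + 1 \right)}}{5} + \frac{2 \log{\left(x + 2 \right)}}{3}] = \frac{x^{2}}{x^{3} - x^{2} - 10 x - 8} = f(x).
F(19/2) = - \frac{\log{\left(\frac{21}{2} \right)}}{5} + \frac{8 \log{\left(\frac{11}{2} \right)}}{15} + \frac{2 \log{\left(\frac{23}{2} \right)}}{3}; F(11/2) = - \frac{\log{\left(\frac{13}{2} \right)}}{5} + \frac{8 \log{\left(\frac{3}{2} \right)}}{15} + \frac{2 \log{\left(\frac{15}{2} \right)}}{3}.
Integral = F(19/2) - F(11/2) = - \frac{2 \log{\left(\frac{15}{2} \right)}}{3} - \frac{\log{\left(\frac{21}{2} \right)}}{5} - \frac{8 \log{\left(\frac{3}{2} \right)}}{15} + \frac{\log{\left(\frac{13}{2} \right)}}{5} + \frac{8 \log{\left(\frac{11}{2} \right)}}{15} + \frac{2 \log{\left(\frac{23}{2} \right)}}{3}.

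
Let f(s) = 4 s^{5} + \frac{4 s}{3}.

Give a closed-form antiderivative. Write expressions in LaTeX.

An antiderivative is F(s) = \frac{2 s^{6}}{3} + \frac{2 s^{2}}{3}.

The integrand splits into summands that can be handled one at a time.
Check: d/ds[\frac{2 s^{6}}{3} + \frac{2 s^{2}}{3}] = 4 s^{5} + \frac{4 s}{3} = f(s).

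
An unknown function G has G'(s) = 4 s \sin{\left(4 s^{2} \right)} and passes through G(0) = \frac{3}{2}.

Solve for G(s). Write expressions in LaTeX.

The substitution u = 4 s^{2} works: G'(s) is exactly (dG/du)*(du/ds) for that inner function.
A general antiderivative is - \frac{\cos{\left(4 s^{2} \right)}}{2} + C.
The condition gives C = \frac{3}{2} - (- \frac{1}{2}) = 2.
So G(s) = \frac{4 - \cos{\left(4 s^{2} \right)}}{2}.
Check: d/ds[\frac{4 - \cos{\left(4 s^{2} \right)}}{2}] = 4 s \sin{\left(4 s^{2} \right)} = G'(s).

G(s) = \frac{4 - \cos{\left(4 s^{2} \right)}}{2}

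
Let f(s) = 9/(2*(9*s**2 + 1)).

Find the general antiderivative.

Differentiate the proposed F(s) back; it has to land on f(s) exactly.
Check: d/ds[3*atan(3*s)/2] = 9/(18*s**2 + 2), which equals f(s).

F(s) = 3*atan(3*s)/2 + C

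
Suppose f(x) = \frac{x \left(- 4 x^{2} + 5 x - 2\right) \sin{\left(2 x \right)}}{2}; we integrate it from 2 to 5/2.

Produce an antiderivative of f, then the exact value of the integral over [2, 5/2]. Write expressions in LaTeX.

An antiderivative F(x) passes only if d/dx[F] lands on f(x) exactly.
F(x) = \frac{8 x^{3} \cos{\left(2 x \right)} - 12 x^{2} \sin{\left(2 x \right)} - 10 x^{2} \cos{\left(2 x \right)} + 10 x \sin{\left(2 x \right)} - 8 x \cos{\left(2 x \right)} + 4 \sin{\left(2 x \right)} + 5 \cos{\left(2 x \right)}}{8} is an antiderivative of f.
Check: d/dx[\frac{8 x^{3} \cos{\left(2 x \right)} - 12 x^{2} \sin{\left(2 x \right)} - 10 x^{2} \cos{\left(2 x \right)} + 10 x \sin{\left(2 x \right)} - 8 x \cos{\left(2 x \right)} + 4 \sin{\left(2 x \right)} + 5 \cos{\left(2 x \right)}}{8}] = - 2 x^{3} \sin{\left(2 x \right)} + \frac{5 x^{2} \sin{\left(2 x \right)}}{2} - x \sin{\left(2 x \right)}, which equals f(x).
F(5/2) = \frac{95 \cos{\left(5 \right)}}{16} - \frac{23 \sin{\left(5 \right)}}{4}; F(2) = \frac{13 \cos{\left(4 \right)}}{8} - 3 \sin{\left(4 \right)}.
Integral = F(5/2) - F(2) = 3 \sin{\left(4 \right)} - \frac{13 \cos{\left(4 \right)}}{8} + \frac{95 \cos{\left(5 \right)}}{16} - \frac{23 \sin{\left(5 \right)}}{4}.

Antiderivative: F(x) = \frac{8 x^{3} \cos{\left(2 x \right)} - 12 x^{2} \sin{\left(2 x \right)} - 10 x^{2} \cos{\left(2 x \right)} + 10 x \sin{\left(2 x \right)} - 8 x \cos{\left(2 x \right)} + 4 \sin{\left(2 x \right)} + 5 \cos{\left(2 x \right)}}{8}; value = 3 \sin{\left(4 \right)} - \frac{13 \cos{\left(4 \right)}}{8} + \frac{95 \cos{\left(5 \right)}}{16} - \frac{23 \sin{\left(5 \right)}}{4}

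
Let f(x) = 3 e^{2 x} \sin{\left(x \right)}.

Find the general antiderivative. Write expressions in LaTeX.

F(x) = - \frac{3 \left(- 2 \sin{\left(x \right)} + \cos{\left(x \right)}\right) e^{2 x}}{5} + C

An antiderivative F(x) passes only if d/dx[F] lands on f(x) exactly.
Check: d/dx[- \frac{3 \left(- 2 \sin{\left(x \right)} + \cos{\left(x \right)}\right) e^{2 x}}{5}] = 3 e^{2 x} \sin{\left(x \right)} = f(x).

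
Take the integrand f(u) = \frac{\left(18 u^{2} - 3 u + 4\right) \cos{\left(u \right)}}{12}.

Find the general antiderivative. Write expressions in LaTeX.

An antiderivative F(u) passes only if d/du[F] lands on f(u) exactly.
Check: d/du[\frac{3 u^{2} \sin{\left(u \right)}}{2} - \frac{u \sin{\left(u \right)}}{4} + 3 u \cos{\left(u \right)} - \frac{8 \sin{\left(u \right)}}{3} - \frac{\cos{\left(u \right)}}{4}] = \frac{3 u^{2} \cos{\left(u \right)}}{2} - \frac{u \cos{\left(u \right)}}{4} + \frac{\cos{\left(u \right)}}{3}, which equals f(u).

F(u) = \frac{3 u^{2} \sin{\left(u \right)}}{2} - \frac{u \sin{\left(u \right)}}{4} + 3 u \cos{\left(u \right)} - \frac{8 \sin{\left(u \right)}}{3} - \frac{\cos{\left(u \right)}}{4} + C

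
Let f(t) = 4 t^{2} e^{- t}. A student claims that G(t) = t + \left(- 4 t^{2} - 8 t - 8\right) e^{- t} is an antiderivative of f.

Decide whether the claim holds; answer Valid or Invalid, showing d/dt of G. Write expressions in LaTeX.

d/dt[G] = \left(4 t^{2} + e^{t}\right) e^{- t}
d/dt[G] - f(t) = 1 != 0.

Invalid: d/dt[G] - f = 1, which is not 0.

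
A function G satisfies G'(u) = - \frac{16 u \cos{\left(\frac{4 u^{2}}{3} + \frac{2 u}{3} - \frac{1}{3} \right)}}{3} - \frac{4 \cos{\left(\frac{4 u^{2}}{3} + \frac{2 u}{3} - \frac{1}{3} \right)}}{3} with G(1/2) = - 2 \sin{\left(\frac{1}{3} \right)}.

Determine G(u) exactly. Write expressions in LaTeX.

The substitution w = \frac{4 u^{2}}{3} + \frac{2 u}{3} - \frac{1}{3} works: G'(u) is exactly (dG/dw)*(dw/du) for that inner function.
A general antiderivative is - 2 \sin{\left(\frac{4 u^{2}}{3} + \frac{2 u}{3} - \frac{1}{3} \right)} + C.
The condition gives C = - 2 \sin{\left(\frac{1}{3} \right)} - (- 2 \sin{\left(\frac{1}{3} \right)}) = 0.
So G(u) = - 2 \sin{\left(\frac{4 u^{2}}{3} + \frac{2 u}{3} - \frac{1}{3} \right)}.
Check: d/du[- 2 \sin{\left(\frac{4 u^{2}}{3} + \frac{2 u}{3} - \frac{1}{3} \right)}] = - \frac{16 u \cos{\left(\frac{4 u^{2}}{3} + \frac{2 u}{3} - \frac{1}{3} \right)}}{3} - \frac{4 \cos{\left(\frac{4 u^{2}}{3} + \frac{2 u}{3} - \frac{1}{3} \right)}}{3} = G'(u).

G(u) = - 2 \sin{\left(\frac{4 u^{2}}{3} + \frac{2 u}{3} - \frac{1}{3} \right)}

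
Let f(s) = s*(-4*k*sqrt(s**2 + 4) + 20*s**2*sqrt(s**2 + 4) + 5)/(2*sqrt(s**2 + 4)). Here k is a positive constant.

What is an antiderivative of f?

An antiderivative is F(s) = (-2*k*s**2 + 5*s**4 + 5*sqrt(s**2 + 4) + 4)/2.

Whatever form F(s) takes, F'(s) = f(s) is non-negotiable.
Check: d/ds[(-2*k*s**2 + 5*s**4 + 5*sqrt(s**2 + 4) + 4)/2] = (-4*k*s*sqrt(s**2 + 4) + 20*s**3*sqrt(s**2 + 4) + 5*s)/(2*sqrt(s**2 + 4)), which equals f(s).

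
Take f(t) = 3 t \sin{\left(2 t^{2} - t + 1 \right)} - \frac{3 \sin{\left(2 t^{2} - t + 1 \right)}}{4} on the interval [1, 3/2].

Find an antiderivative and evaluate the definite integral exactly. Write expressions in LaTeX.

The substitution u = 2 t^{2} - t + 1 works: f is exactly (dF/du)*(du/dt) for that inner function.
F(t) = - \frac{3 \cos{\left(2 t^{2} - t + 1 \right)}}{4} is an antiderivative of f.
Check: d/dt[- \frac{3 \cos{\left(2 t^{2} - t + 1 \right)}}{4}] = 3 t \sin{\left(2 t^{2} - t + 1 \right)} - \frac{3 \sin{\left(2 t^{2} - t + 1 \right)}}{4} = f(t).
F(3/2) = - \frac{3 \cos{\left(4 \right)}}{4}; F(1) = - \frac{3 \cos{\left(2 \right)}}{4}.
Integral = F(3/2) - F(1) = \frac{3 \cos{\left(2 \right)}}{4} - \frac{3 \cos{\left(4 \right)}}{4}.

Antiderivative: F(t) = - \frac{3 \cos{\left(2 t^{2} - t + 1 \right)}}{4}; value = \frac{3 \cos{\left(2 \right)}}{4} - \frac{3 \cos{\left(4 \right)}}{4}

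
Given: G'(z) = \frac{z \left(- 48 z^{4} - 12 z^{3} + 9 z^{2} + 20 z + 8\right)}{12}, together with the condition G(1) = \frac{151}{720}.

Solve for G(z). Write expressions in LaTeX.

Check a candidate G(z) by differentiating: d/dz[G] must match the given G'(z).
A general antiderivative is - \frac{2 z^{6}}{3} - \frac{z^{5}}{5} + \frac{3 z^{4}}{16} + \frac{5 z^{3}}{9} + \frac{z^{2}}{3} + C.
The condition gives C = \frac{151}{720} - (\frac{151}{720}) = 0.
So G(z) = - \frac{2 z^{6}}{3} - \frac{z^{5}}{5} + \frac{3 z^{4}}{16} + \frac{5 z^{3}}{9} + \frac{z^{2}}{3}.
Check: d/dz[- \frac{2 z^{6}}{3} - \frac{z^{5}}{5} + \frac{3 z^{4}}{16} + \frac{5 z^{3}}{9} + \frac{z^{2}}{3}] = - 4 z^{5} - z^{4} + \frac{3 z^{3}}{4} + \frac{5 z^{2}}{3} + \frac{2 z}{3}, which equals G'(z).

G(z) = - \frac{2 z^{6}}{3} - \frac{z^{5}}{5} + \frac{3 z^{4}}{16} + \frac{5 z^{3}}{9} + \frac{z^{2}}{3}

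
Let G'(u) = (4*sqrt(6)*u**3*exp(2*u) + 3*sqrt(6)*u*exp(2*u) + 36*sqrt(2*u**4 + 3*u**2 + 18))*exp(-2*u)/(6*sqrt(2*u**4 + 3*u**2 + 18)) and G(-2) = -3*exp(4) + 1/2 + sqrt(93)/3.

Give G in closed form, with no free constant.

G(u) = sqrt(u**4/3 + u**2/2 + 3) + 1/2 - 3*exp(-2*u)

For G(u) to be correct, d/du[G] must agree with the stated G'(u) identically.
A general antiderivative is sqrt(u**4/3 + u**2/2 + 3) - 3*exp(-2*u) + C.
The condition gives C = -3*exp(4) + 1/2 + sqrt(93)/3 - (-3*exp(4) + sqrt(93)/3) = 1/2.
So G(u) = sqrt(u**4/3 + u**2/2 + 3) + 1/2 - 3*exp(-2*u).
Check: d/du[sqrt(u**4/3 + u**2/2 + 3) + 1/2 - 3*exp(-2*u)] = (4*sqrt(6)*u**3*exp(2*u) + 3*sqrt(6)*u*exp(2*u) + 36*sqrt(2*u**4 + 3*u**2 + 18))*exp(-2*u)/(6*sqrt(2*u**4 + 3*u**2 + 18)) = G'(u).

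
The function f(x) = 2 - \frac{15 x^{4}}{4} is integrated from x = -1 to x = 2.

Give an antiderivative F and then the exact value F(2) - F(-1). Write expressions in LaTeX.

Antiderivative: F(x) = - \frac{3 x^{5}}{4} + 2 x; value = - \frac{75}{4}

For F(x) to be correct the identity F'(x) - f(x) = 0 must hold.
F(x) = - \frac{3 x^{5}}{4} + 2 x is an antiderivative of f.
Check: d/dx[- \frac{3 x^{5}}{4} + 2 x] = 2 - \frac{15 x^{4}}{4} = f(x).
F(2) = -20; F(-1) = - \frac{5}{4}.
Integral = F(2) - F(-1) = - \frac{75}{4}.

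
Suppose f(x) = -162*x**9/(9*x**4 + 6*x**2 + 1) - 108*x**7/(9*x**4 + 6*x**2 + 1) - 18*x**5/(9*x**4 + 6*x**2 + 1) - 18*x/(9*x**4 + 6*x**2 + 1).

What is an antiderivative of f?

Integrate term by term and add the pieces.
Check: d/dx[-3*x**6 + 2/(2*x**2 + 2/3)] = (-162*x**9 - 108*x**7 - 18*x**5 - 18*x)/(9*x**4 + 6*x**2 + 1), which equals f(x).

An antiderivative is F(x) = -3*x**6 + 2/(2*x**2 + 2/3).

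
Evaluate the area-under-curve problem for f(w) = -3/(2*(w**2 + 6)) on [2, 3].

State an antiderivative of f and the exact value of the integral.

A first test for any F(w): its w-derivative must equal f(w) identically.
F(w) = -sqrt(6)*atan(sqrt(6)*w/6)/4 is an antiderivative of f.
Check: d/dw[-sqrt(6)*atan(sqrt(6)*w/6)/4] = -3/(2*w**2 + 12), which equals f(w).
F(3) = -sqrt(6)*atan(sqrt(6)/2)/4; F(2) = -sqrt(6)*atan(sqrt(6)/3)/4.
Integral = F(3) - F(2) = -sqrt(6)*atan(sqrt(6)/2)/4 + sqrt(6)*atan(sqrt(6)/3)/4.

Antiderivative: F(w) = -sqrt(6)*atan(sqrt(6)*w/6)/4; value = -sqrt(6)*atan(sqrt(6)/2)/4 + sqrt(6)*atan(sqrt(6)/3)/4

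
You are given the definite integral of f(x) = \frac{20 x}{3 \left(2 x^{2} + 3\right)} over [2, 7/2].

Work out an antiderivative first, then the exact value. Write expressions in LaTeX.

The substitution u = 2 x^{2} + 3 works: f is exactly (dF/du)*(du/dx) for that inner function.
F(x) = \frac{5 \log{\left(2 x^{2} + 3 \right)}}{3} is an antiderivative of f.
Check: d/dx[\frac{5 \log{\left(2 x^{2} + 3 \right)}}{3}] = \frac{20 x}{6 x^{2} + 9}, which equals f(x).
F(7/2) = \frac{5 \log{\left(\frac{55}{2} \right)}}{3}; F(2) = \frac{5 \log{\left(11 \right)}}{3}.
Integral = F(7/2) - F(2) = - \frac{5 \log{\left(11 \right)}}{3} + \frac{5 \log{\left(\frac{55}{2} \right)}}{3}.

Antiderivative: F(x) = \frac{5 \log{\left(2 x^{2} + 3 \right)}}{3}; value = - \frac{5 \log{\left(11 \right)}}{3} + \frac{5 \log{\left(\frac{55}{2} \right)}}{3}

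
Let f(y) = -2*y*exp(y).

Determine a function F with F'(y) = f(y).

Recognize the product-rule pattern: f = u'v + uv' with u = 2 - 2*y, v = exp(y), so integration by parts undoes it.
Check: d/dy[-2*y*exp(y) + 2*exp(y)] = -2*y*exp(y) = f(y).

An antiderivative is F(y) = -2*y*exp(y) + 2*exp(y).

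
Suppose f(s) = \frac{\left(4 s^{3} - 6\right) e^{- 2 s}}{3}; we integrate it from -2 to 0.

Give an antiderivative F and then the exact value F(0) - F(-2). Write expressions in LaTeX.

Antiderivative: F(s) = \frac{\left(- 4 s^{3} - 6 s^{2} - 6 s + 3\right) e^{- 2 s}}{6}; value = \frac{1}{2} - \frac{23 e^{4}}{6}

f has the shape u'v + uv' for u = - \frac{2 s^{3}}{3} - s^{2} - s + \frac{1}{2} and v = e^{- 2 s} — it is the derivative of the product u*v.
F(s) = \frac{\left(- 4 s^{3} - 6 s^{2} - 6 s + 3\right) e^{- 2 s}}{6} is an antiderivative of f.
Check: d/ds[\frac{\left(- 4 s^{3} - 6 s^{2} - 6 s + 3\right) e^{- 2 s}}{6}] = \frac{\left(4 s^{3} - 6\right) e^{- 2 s}}{3} = f(s).
F(0) = \frac{1}{2}; F(-2) = \frac{23 e^{4}}{6}.
Integral = F(0) - F(-2) = \frac{1}{2} - \frac{23 e^{4}}{6}.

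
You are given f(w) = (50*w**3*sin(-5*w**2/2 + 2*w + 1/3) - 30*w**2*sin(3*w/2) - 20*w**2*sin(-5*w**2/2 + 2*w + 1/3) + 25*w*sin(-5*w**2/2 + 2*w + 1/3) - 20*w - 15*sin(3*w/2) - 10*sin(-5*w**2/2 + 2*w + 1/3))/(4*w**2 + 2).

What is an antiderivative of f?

An antiderivative is F(w) = -5*log(2*w**2 + 1)/2 + 5*cos(3*w/2) + 5*cos(-5*w**2/2 + 2*w + 1/3)/2.

Any candidate F(w) must reproduce f(w) exactly when differentiated.
Check: d/dw[-5*log(2*w**2 + 1)/2 + 5*cos(3*w/2) + 5*cos(-5*w**2/2 + 2*w + 1/3)/2] = (50*w**3*sin(-5*w**2/2 + 2*w + 1/3) - 30*w**2*sin(3*w/2) - 20*w**2*sin(-5*w**2/2 + 2*w + 1/3) + 25*w*sin(-5*w**2/2 + 2*w + 1/3) - 20*w - 15*sin(3*w/2) - 10*sin(-5*w**2/2 + 2*w + 1/3))/(4*w**2 + 2) = f(w).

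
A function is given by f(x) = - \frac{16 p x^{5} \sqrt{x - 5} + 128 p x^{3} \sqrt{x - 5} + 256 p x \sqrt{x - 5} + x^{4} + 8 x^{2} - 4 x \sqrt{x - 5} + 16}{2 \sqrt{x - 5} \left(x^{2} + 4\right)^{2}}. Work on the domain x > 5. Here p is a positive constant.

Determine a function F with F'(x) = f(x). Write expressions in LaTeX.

Recover f(x) by differentiating a candidate F(x); any mismatch rules it out.
Check: d/dx[- 4 p x^{2} - \sqrt{x - 5} - \frac{1}{2 \left(\frac{x^{2}}{2} + 2\right)}] = \frac{- 16 p x^{5} \sqrt{x - 5} - 128 p x^{3} \sqrt{x - 5} - 256 p x \sqrt{x - 5} - x^{4} - 8 x^{2} + 4 x \sqrt{x - 5} - 16}{2 x^{4} \sqrt{x - 5} + 16 x^{2} \sqrt{x - 5} + 32 \sqrt{x - 5}}, which equals f(x).

An antiderivative is F(x) = - 4 p x^{2} - \sqrt{x - 5} - \frac{1}{2 \left(\frac{x^{2}}{2} + 2\right)}.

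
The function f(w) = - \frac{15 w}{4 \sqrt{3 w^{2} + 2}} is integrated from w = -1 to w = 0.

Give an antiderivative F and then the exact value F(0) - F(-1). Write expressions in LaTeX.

f matches the chain-rule pattern g'(h)*h' with inner function h(w) = 3 w^{2} + 2; substituting u = h(w) collapses the integral.
F(w) = - \frac{5 \sqrt{3 w^{2} + 2}}{4} is an antiderivative of f.
Check: d/dw[- \frac{5 \sqrt{3 w^{2} + 2}}{4}] = - \frac{15 w}{4 \sqrt{3 w^{2} + 2}} = f(w).
F(0) = - \frac{5 \sqrt{2}}{4}; F(-1) = - \frac{5 \sqrt{5}}{4}.
Integral = F(0) - F(-1) = - \frac{5 \sqrt{2}}{4} + \frac{5 \sqrt{5}}{4}.

Antiderivative: F(w) = - \frac{5 \sqrt{3 w^{2} + 2}}{4}; value = - \frac{5 \sqrt{2}}{4} + \frac{5 \sqrt{5}}{4}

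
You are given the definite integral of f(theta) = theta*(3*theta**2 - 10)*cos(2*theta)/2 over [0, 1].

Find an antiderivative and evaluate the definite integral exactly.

Antiderivative: F(theta) = (12*theta**3*sin(2*theta) + 18*theta**2*cos(2*theta) - 58*theta*sin(2*theta) - 29*cos(2*theta))/16; value = -23*sin(2)/8 - 11*cos(2)/16 + 29/16

Any candidate F(theta) must reproduce f(theta) exactly when differentiated.
F(theta) = (12*theta**3*sin(2*theta) + 18*theta**2*cos(2*theta) - 58*theta*sin(2*theta) - 29*cos(2*theta))/16 is an antiderivative of f.
Check: d/dtheta[(12*theta**3*sin(2*theta) + 18*theta**2*cos(2*theta) - 58*theta*sin(2*theta) - 29*cos(2*theta))/16] = 3*theta**3*cos(2*theta)/2 - 5*theta*cos(2*theta), which equals f(theta).
F(1) = -23*sin(2)/8 - 11*cos(2)/16; F(0) = -29/16.
Integral = F(1) - F(0) = -23*sin(2)/8 - 11*cos(2)/16 + 29/16.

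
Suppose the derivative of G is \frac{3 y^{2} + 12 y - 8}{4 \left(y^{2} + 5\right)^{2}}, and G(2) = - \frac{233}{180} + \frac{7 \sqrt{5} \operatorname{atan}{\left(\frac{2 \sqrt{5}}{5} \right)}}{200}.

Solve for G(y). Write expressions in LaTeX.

G(y) = \frac{- 23 y - 60}{40 y^{2} + 200} + \frac{7 \sqrt{5} \operatorname{atan}{\left(\frac{\sqrt{5} y}{5} \right)}}{200} - 1

Check a candidate G(y) by differentiating: d/dy[G] must match the given G'(y).
A general antiderivative is \frac{- 23 y - 60}{40 y^{2} + 200} + \frac{7 \sqrt{5} \operatorname{atan}{\left(\frac{\sqrt{5} y}{5} \right)}}{200} + C.
The condition gives C = - \frac{233}{180} + \frac{7 \sqrt{5} \operatorname{atan}{\left(\frac{2 \sqrt{5}}{5} \right)}}{200} - (- \frac{53}{180} + \frac{7 \sqrt{5} \operatorname{atan}{\left(\frac{2 \sqrt{5}}{5} \right)}}{200}) = -1.
So G(y) = \frac{- 23 y - 60}{40 y^{2} + 200} + \frac{7 \sqrt{5} \operatorname{atan}{\left(\frac{\sqrt{5} y}{5} \right)}}{200} - 1.
Check: d/dy[\frac{- 23 y - 60}{40 y^{2} + 200} + \frac{7 \sqrt{5} \operatorname{atan}{\left(\frac{\sqrt{5} y}{5} \right)}}{200} - 1] = \frac{3 y^{2} + 12 y - 8}{4 y^{4} + 40 y^{2} + 100}, which equals G'(y).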